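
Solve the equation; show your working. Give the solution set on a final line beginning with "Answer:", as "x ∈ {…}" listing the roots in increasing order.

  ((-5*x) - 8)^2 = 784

Step 1. [((-5*x) - 8)^2 = 784] LHS squared, RHS 784 ≥ 0: apply √ (±) ⇒ sqrt: (-5*x) - 8 = 28 or -28.
Step 2. [(-5*x) - 8 = 28 or -28] 8 comes off first (add 8) ⇒ sub: -5*x = 36 or -20.
Step 3. [-5*x = 36 or -20] divide by the outer -5. So div: x = -36/5 or 4.

Answer: x ∈ {-36/5, 4}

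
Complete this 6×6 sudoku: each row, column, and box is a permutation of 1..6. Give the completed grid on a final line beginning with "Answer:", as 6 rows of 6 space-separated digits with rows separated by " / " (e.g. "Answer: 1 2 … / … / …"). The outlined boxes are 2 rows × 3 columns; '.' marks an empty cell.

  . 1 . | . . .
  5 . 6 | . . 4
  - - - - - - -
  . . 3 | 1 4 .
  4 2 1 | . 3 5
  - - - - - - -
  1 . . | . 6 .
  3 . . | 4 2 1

Step 1. [r5c4∈{3,5}] 5 has one home in box 6: r5c4. So r5c4=5.
Step 2. [r1c1∈{2}] r1c1 is down to just 2, so r1c1=2.
Step 3. [r3c2∈{5,6}] in row 3, 5 fits only at r3c2 ⇒ r3c2=5.
Step 4. [r4c4∈{6}] r4c4's peers cover all but 6. So r4c4=6.
Step 5. [r1c4∈{3}] nothing but 3 survives at r1c4. So r1c4=3.
Step 6. [r5c2∈{4}] r5c2's peers cover all but 4 ⇒ r5c2=4.
Step 7. [r2c2∈{3}] only 3 remains possible at r2c2. So r2c2=3.
Step 8. [r5c3∈{2}] only 2 remains possible at r5c3, so r5c3=2.
Step 9. [r1c3∈{4}] r1c3 is down to just 4, so r1c3=4.
Step 10. [r6c3∈{5}] r6c3 is down to just 5, so r6c3=5.
Step 11. [r5c6∈{3}] r5c6's peers cover all but 3. So r5c6=3.
Step 12. [r6c2∈{6}] r6c2's peers cover all but 6. So r6c2=6.
Step 13. [r1c6∈{6}] r1c6 has the single candidate 6, so r1c6=6.
Step 14. [r1c5∈{5}] r1c5 is down to just 5 ⇒ r1c5=5.
Step 15. [r2c4∈{2}] only 2 remains possible at r2c4. So r2c4=2.
Step 16. [r2c5∈{1}] r2c5 has the single candidate 1 ⇒ r2c5=1.
Step 17. [r3c6∈{2}] r3c6 is down to just 2, so r3c6=2.
Step 18. [r3c1∈{6}] r3c1's peers cover all but 6 ⇒ r3c1=6.

Answer: 2 1 4 3 5 6 / 5 3 6 2 1 4 / 6 5 3 1 4 2 / 4 2 1 6 3 5 / 1 4 2 5 6 3 / 3 6 5 4 2 1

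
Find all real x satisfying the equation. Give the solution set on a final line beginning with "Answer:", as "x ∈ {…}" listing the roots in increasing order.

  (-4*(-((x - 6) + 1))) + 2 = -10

Step 1. [(-4*(-((x - 6) + 1))) + 2 = -10] peel the +2: subtract 2 from each side ⇒ sub: -4*(-((x - 6) + 1)) = -12.
Step 2. [-4*(-((x - 6) + 1)) = -12] leading coefficient -4: divide by -4. So div: -((x - 6) + 1) = 3.
Step 3. [-((x - 6) + 1) = 3] leading − — multiply by −1, so neg: (x - 6) + 1 = -3.
Step 4. [(x - 6) + 1 = -3] 1 comes off first (subtract 1) ⇒ sub: x - 6 = -4.
Step 5. [x - 6 = -4] add 6: x sits inside (… - 6) ⇒ sub: x = 2.

Answer: x ∈ {2}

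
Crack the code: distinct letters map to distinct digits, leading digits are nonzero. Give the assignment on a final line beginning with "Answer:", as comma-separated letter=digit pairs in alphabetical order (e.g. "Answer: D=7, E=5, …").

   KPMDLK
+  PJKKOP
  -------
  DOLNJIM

Step 1. [D] the sum has 7 digits but both addends have 6; that extra leading digit D is the final carry, namely 1. So D=1.
Step 2. [col 1: K + P ≡ M (mod 10)] no forcing yet in column 1 (carry-in 0); M=3 is free and consistent — try it ⇒ M=3.
Step 3. [col 1: K + P ≡ M (mod 10)] several values work for K in column 1 (K + P ≡ M (mod 10), carry-in 0); try K=6 ⇒ K=6.
Step 4. [col 1: K + P ≡ M (mod 10)] from column 1 (K=6, M=3, carry-in 0, digits 1,3,6 already taken and all letters distinct): P must equal 7 ⇒ P=7.
Step 5. [col 2: L + O ≡ I (mod 10)] column 2 (L + O ≡ I (mod 10), carry-in 1) doesn't pin I yet; pick I=0 and continue. So I=0.
Step 6. [col 2: L + O ≡ I (mod 10)] column 2 (L + O ≡ I (mod 10), carry-in 1) doesn't pin L yet; pick L=5 and continue, so L=5.
Step 7. [col 2: L + O ≡ I (mod 10)] column 2: given L=5, I=0, carry-in 1, and digits 0,1,3,5,6,7 already taken and all letters distinct, L+O≡I (mod 10) forces O=4. So O=4.
Step 8. [col 3: D + K ≡ J (mod 10)] column 3 reads D+K+carry(1)=J with D=1, K=6; with digits 0,1,3,4,5,6,7 already taken and all letters distinct, the only value for J is 8. So J=8.
Step 9. [col 4: M + K ≡ N (mod 10)] from column 4 (M=3, K=6, carry-in 0, digits 0,1,3,4,5,6,7,8 already taken and all letters distinct): N must equal 9, so N=9.

Answer: D=1, I=0, J=8, K=6, L=5, M=3, N=9, O=4, P=7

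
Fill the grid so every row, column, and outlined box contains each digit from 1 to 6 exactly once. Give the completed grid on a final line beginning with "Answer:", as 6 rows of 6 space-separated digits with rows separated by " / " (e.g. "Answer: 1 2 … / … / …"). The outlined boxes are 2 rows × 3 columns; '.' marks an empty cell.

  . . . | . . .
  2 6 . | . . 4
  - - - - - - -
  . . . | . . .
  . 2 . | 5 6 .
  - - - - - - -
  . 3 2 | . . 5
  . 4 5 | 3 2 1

Step 1. [r2c4∈{1}] only 1 remains possible at r2c4, so r2c4=1.
Step 2. [r3c5∈{1,3,4}] col 5 places 1 nowhere but r3c5, so r3c5=1.
Step 3. [r2c3∈{3}] r2c3's peers cover all but 3. So r2c3=3.
Step 4. [r3c4∈{2,4}] r3c4 is the only open cell in box 4 admitting 4, so r3c4=4.
Step 5. [r1c2∈{1,5}] col 2 places 1 nowhere but r1c2, so r1c2=1.
Step 6. [r4c6∈{3}] only 3 remains possible at r4c6, so r4c6=3.
Step 7. [r1c1∈{4,5}] across box 1, 5 lands solely at r1c1 ⇒ r1c1=5.
Step 8. [r4c1∈{1,4}] in col 1, 4 fits only at r4c1, so r4c1=4.
Step 9. [r1c6∈{2,6}] in col 6, 6 fits only at r1c6, so r1c6=6.
Step 10. [r6c1∈{6}] nothing but 6 survives at r6c1, so r6c1=6.
Step 11. [r1c5∈{3}] r1c5 has the single candidate 3 ⇒ r1c5=3.
Step 12. [r5c4∈{6}] nothing but 6 survives at r5c4. So r5c4=6.
Step 13. [r3c3∈{6}] r3c3 is down to just 6 ⇒ r3c3=6.
Step 14. [r4c3∈{1}] r4c3 is down to just 1 ⇒ r4c3=1.
Step 15. [r5c1∈{1}] r5c1's peers cover all but 1 ⇒ r5c1=1.
Step 16. [r3c1∈{3}] r3c1 has the single candidate 3, so r3c1=3.
Step 17. [r3c6∈{2}] only 2 remains possible at r3c6, so r3c6=2.
Step 18. [r1c4∈{2}] r1c4's peers cover all but 2, so r1c4=2.
Step 19. [r2c5∈{5}] only 5 remains possible at r2c5, so r2c5=5.
Step 20. [r1c3∈{4}] only 4 remains possible at r1c3 ⇒ r1c3=4.
Step 21. [r3c2∈{5}] nothing but 5 survives at r3c2, so r3c2=5.
Step 22. [r5c5∈{4}] nothing but 4 survives at r5c5. So r5c5=4.

Answer: 5 1 4 2 3 6 / 2 6 3 1 5 4 / 3 5 6 4 1 2 / 4 2 1 5 6 3 / 1 3 2 6 4 5 / 6 4 5 3 2 1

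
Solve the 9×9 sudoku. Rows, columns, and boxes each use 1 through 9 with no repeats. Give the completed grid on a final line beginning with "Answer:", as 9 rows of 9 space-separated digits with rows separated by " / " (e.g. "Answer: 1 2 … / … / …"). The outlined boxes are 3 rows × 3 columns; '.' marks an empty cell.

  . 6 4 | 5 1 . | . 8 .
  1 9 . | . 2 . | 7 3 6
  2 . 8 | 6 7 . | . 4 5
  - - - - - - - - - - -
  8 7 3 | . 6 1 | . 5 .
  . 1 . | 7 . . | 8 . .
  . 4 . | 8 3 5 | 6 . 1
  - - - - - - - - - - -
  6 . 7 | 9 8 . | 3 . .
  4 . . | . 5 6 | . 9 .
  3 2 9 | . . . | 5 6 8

Step 1. [r5c8∈{2}] r5c8's peers cover all but 2. So r5c8=2.
Step 2. [r4c7∈{4,9}] col 7 places 4 nowhere but r4c7. So r4c7=4.
Step 3. [r9c5∈{4}] nothing but 4 survives at r9c5, so r9c5=4.
Step 4. [r5c5∈{9}] only 9 remains possible at r5c5. So r5c5=9.
Step 5. [r7c6∈{2}] r7c6 is down to just 2 ⇒ r7c6=2.
Step 6. [r3c7∈{1,9}] row 3 places 1 nowhere but r3c7 ⇒ r3c7=1.
Step 7. [r1c7∈{2,9}] in col 7, 9 fits only at r1c7 ⇒ r1c7=9.
Step 8. [r5c6∈{4}] r5c6 has the single candidate 4. So r5c6=4.
Step 9. [r8c3∈{1}] only 1 remains possible at r8c3. So r8c3=1.
Step 10. [r1c6∈{3}] r1c6 has the single candidate 3. So r1c6=3.
Step 11. [r8c7∈{2}] only 2 remains possible at r8c7. So r8c7=2.
Step 12. [r5c3∈{5,6}] row 5 places 6 nowhere but r5c3, so r5c3=6.
Step 13. [r7c2∈{5}] only 5 remains possible at r7c2, so r7c2=5.
Step 14. [r3c2∈{3}] only 3 remains possible at r3c2 ⇒ r3c2=3.
Step 15. [r1c9∈{2}] r1c9 is down to just 2 ⇒ r1c9=2.
Step 16. [r8c4∈{3}] r8c4's peers cover all but 3. So r8c4=3.
Step 17. [r2c6∈{8}] only 8 remains possible at r2c6. So r2c6=8.
Step 18. [r6c3∈{2}] r6c3's peers cover all but 2 ⇒ r6c3=2.
Step 19. [r8c9∈{7}] only 7 remains possible at r8c9, so r8c9=7.
Step 20. [r6c8∈{7}] r6c8 is down to just 7 ⇒ r6c8=7.
Step 21. [r3c6∈{9}] r3c6's peers cover all but 9, so r3c6=9.
Step 22. [r9c4∈{1}] r9c4 has the single candidate 1. So r9c4=1.
Step 23. [r2c4∈{4}] only 4 remains possible at r2c4. So r2c4=4.
Step 24. [r1c1∈{7}] only 7 remains possible at r1c1 ⇒ r1c1=7.
Step 25. [r6c1∈{9}] r6c1's peers cover all but 9, so r6c1=9.
Step 26. [r2c3∈{5}] only 5 remains possible at r2c3. So r2c3=5.
Step 27. [r7c9∈{4}] r7c9 is down to just 4. So r7c9=4.
Step 28. [r5c1∈{5}] r5c1 has the single candidate 5. So r5c1=5.
Step 29. [r8c2∈{8}] r8c2 is down to just 8. So r8c2=8.
Step 30. [r7c8∈{1}] r7c8 is down to just 1, so r7c8=1.
Step 31. [r4c4∈{2}] nothing but 2 survives at r4c4. So r4c4=2.
Step 32. [r5c9∈{3}] nothing but 3 survives at r5c9, so r5c9=3.
Step 33. [r9c6∈{7}] r9c6 has the single candidate 7 ⇒ r9c6=7.
Step 34. [r4c9∈{9}] r4c9 has the single candidate 9, so r4c9=9.

Answer: 7 6 4 5 1 3 9 8 2 / 1 9 5 4 2 8 7 3 6 / 2 3 8 6 7 9 1 4 5 / 8 7 3 2 6 1 4 5 9 / 5 1 6 7 9 4 8 2 3 / 9 4 2 8 3 5 6 7 1 / 6 5 7 9 8 2 3 1 4 / 4 8 1 3 5 6 2 9 7 / 3 2 9 1 4 7 5 6 8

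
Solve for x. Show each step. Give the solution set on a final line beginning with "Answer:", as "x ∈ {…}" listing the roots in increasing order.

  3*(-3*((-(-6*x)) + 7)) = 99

Step 1. [3*(-3*((-(-6*x)) + 7)) = 99] 3 out front; divide by 3. So div: -3*((-(-6*x)) + 7) = 33.
Step 2. [-3*((-(-6*x)) + 7) = 33] leading coefficient -3: divide by -3, so div: (-(-6*x)) + 7 = -11.
Step 3. [(-(-6*x)) + 7 = -11] the outer +7 inverts by subtracting 7 ⇒ sub: -(-6*x) = -18.
Step 4. [-(-6*x) = -18] flip signs both sides ⇒ neg: -6*x = 18.
Step 5. [-6*x = 18] leading coefficient -6: divide by -6 ⇒ div: x = -3.

Answer: x ∈ {-3}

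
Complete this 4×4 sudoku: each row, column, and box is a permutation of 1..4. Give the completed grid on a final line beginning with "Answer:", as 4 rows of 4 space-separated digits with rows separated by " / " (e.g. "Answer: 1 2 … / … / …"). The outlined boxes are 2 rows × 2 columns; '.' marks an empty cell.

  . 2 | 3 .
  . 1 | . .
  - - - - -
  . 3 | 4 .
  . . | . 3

Step 1. [r4c3∈{1,2}] 1 has one home in col 3: r4c3. So r4c3=1.
Step 2. [r1c1∈{4}] nothing but 4 survives at r1c1. So r1c1=4.
Step 3. [r3c4∈{2}] only 2 remains possible at r3c4. So r3c4=2.
Step 4. [r1c4∈{1}] r1c4 has the single candidate 1 ⇒ r1c4=1.
Step 5. [r2c3∈{2}] r2c3 is down to just 2, so r2c3=2.
Step 6. [r3c1∈{1}] r3c1's peers cover all but 1. So r3c1=1.
Step 7. [r4c1∈{2}] only 2 remains possible at r4c1 ⇒ r4c1=2.
Step 8. [r2c4∈{4}] nothing but 4 survives at r2c4 ⇒ r2c4=4.
Step 9. [r2c1∈{3}] r2c1's peers cover all but 3 ⇒ r2c1=3.
Step 10. [r4c2∈{4}] nothing but 4 survives at r4c2 ⇒ r4c2=4.

Answer: 4 2 3 1 / 3 1 2 4 / 1 3 4 2 / 2 4 1 3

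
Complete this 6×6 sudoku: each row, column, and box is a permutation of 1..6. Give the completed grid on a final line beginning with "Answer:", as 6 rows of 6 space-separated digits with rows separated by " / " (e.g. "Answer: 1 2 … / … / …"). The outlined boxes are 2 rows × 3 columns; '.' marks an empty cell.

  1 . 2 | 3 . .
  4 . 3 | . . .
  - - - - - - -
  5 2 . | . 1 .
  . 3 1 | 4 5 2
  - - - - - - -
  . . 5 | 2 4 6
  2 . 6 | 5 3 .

Step 1. [r1c5∈{6}] nothing but 6 survives at r1c5, so r1c5=6.
Step 2. [r6c6∈{1}] nothing but 1 survives at r6c6, so r6c6=1.
Step 3. [r2c6∈{5}] r2c6 has the single candidate 5 ⇒ r2c6=5.
Step 4. [r3c3∈{4}] r3c3's peers cover all but 4 ⇒ r3c3=4.
Step 5. [r5c2∈{1}] r5c2's peers cover all but 1. So r5c2=1.
Step 6. [r2c2∈{6}] r2c2 is down to just 6. So r2c2=6.
Step 7. [r5c1∈{3}] r5c1 has the single candidate 3. So r5c1=3.
Step 8. [r1c6∈{4}] only 4 remains possible at r1c6. So r1c6=4.
Step 9. [r4c1∈{6}] r4c1's peers cover all but 6. So r4c1=6.
Step 10. [r1c2∈{5}] r1c2 is down to just 5, so r1c2=5.
Step 11. [r3c4∈{6}] r3c4 is down to just 6, so r3c4=6.
Step 12. [r2c4∈{1}] r2c4 has the single candidate 1 ⇒ r2c4=1.
Step 13. [r6c2∈{4}] nothing but 4 survives at r6c2 ⇒ r6c2=4.
Step 14. [r2c5∈{2}] r2c5 is down to just 2, so r2c5=2.
Step 15. [r3c6∈{3}] only 3 remains possible at r3c6 ⇒ r3c6=3.

Answer: 1 5 2 3 6 4 / 4 6 3 1 2 5 / 5 2 4 6 1 3 / 6 3 1 4 5 2 / 3 1 5 2 4 6 / 2 4 6 5 3 1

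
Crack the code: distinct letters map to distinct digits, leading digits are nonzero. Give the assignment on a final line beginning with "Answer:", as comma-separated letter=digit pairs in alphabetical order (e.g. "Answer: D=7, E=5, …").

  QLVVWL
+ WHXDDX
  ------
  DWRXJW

Step 1. [col 1: L + X ≡ W (mod 10)] several values work for W in column 1 (L + X ≡ W (mod 10), carry-in 0); try W=1, so W=1.
Step 2. [col 1: L + X ≡ W (mod 10)] L=8 is one option consistent with column 1 (L + X ≡ W (mod 10), carry-in 0) — take it ⇒ L=8.
Step 3. [col 1: L + X ≡ W (mod 10)] from column 1 (L=8, W=1, carry-in 0, digits 1,8 already taken and all letters distinct): X must equal 3. So X=3.
Step 4. [col 2: W + D ≡ J (mod 10)] several values work for J in column 2 (W + D ≡ J (mod 10), carry-in 1); try J=9 ⇒ J=9.
Step 5. [col 2: W + D ≡ J (mod 10)] column 2 reads W+D+carry(1)=J with W=1, J=9; with digits 1,3,8,9 already taken and all letters distinct, the only value for D is 7, so D=7.
Step 6. [col 3: V + D ≡ X (mod 10)] from column 3 (D=7, X=3, carry-in 0, digits 1,3,7,8,9 already taken and all letters distinct): V must equal 6, so V=6.
Step 7. [col 4: V + X ≡ R (mod 10)] column 4 reads V+X+carry(1)=R with V=6, X=3; with digits 1,3,6,7,8,9 already taken and all letters distinct, the only value for R is 0, so R=0.
Step 8. [col 5: L + H ≡ W (mod 10)] from column 5 (L=8, W=1, carry-in 1, digits 0,1,3,6,7,8,9 already taken and all letters distinct): H must equal 2, so H=2.
Step 9. [col 6: Q + W ≡ D (mod 10)] column 6 reads Q+W+carry(1)=D with W=1, D=7; with digits 0,1,2,3,6,7,8,9 already taken and all letters distinct, the only value for Q is 5 ⇒ Q=5.

Answer: D=7, H=2, J=9, L=8, Q=5, R=0, V=6, W=1, X=3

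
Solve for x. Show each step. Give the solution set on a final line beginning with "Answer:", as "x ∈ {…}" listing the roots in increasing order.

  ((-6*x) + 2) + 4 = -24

Step 1. [((-6*x) + 2) + 4 = -24] the outer +4 inverts by subtracting 4. So sub: (-6*x) + 2 = -28.
Step 2. [(-6*x) + 2 = -28] the outer +2 inverts by subtracting 2, so sub: -6*x = -30.
Step 3. [-6*x = -30] leading coefficient -6: divide by -6 ⇒ div: x = 5.

Answer: x ∈ {5}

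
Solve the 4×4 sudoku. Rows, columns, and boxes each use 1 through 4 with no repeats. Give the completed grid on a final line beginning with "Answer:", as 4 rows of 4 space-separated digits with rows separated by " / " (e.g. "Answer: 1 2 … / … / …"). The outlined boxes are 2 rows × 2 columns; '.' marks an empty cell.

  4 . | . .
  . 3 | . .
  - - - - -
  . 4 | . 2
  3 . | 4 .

Step 1. [r4c4∈{1}] r4c4's peers cover all but 1, so r4c4=1.
Step 2. [r1c2∈{1,2}] across col 2, 1 lands solely at r1c2, so r1c2=1.
Step 3. [r1c3∈{2,3}] across row 1, 2 lands solely at r1c3. So r1c3=2.
Step 4. [r2c4∈{4}] r2c4 has the single candidate 4, so r2c4=4.
Step 5. [r2c3∈{1}] only 1 remains possible at r2c3, so r2c3=1.
Step 6. [r2c1∈{2}] r2c1 has the single candidate 2. So r2c1=2.
Step 7. [r4c2∈{2}] r4c2 has the single candidate 2 ⇒ r4c2=2.
Step 8. [r1c4∈{3}] r1c4 is down to just 3, so r1c4=3.
Step 9. [r3c1∈{1}] r3c1 is down to just 1. So r3c1=1.
Step 10. [r3c3∈{3}] r3c3's peers cover all but 3 ⇒ r3c3=3.

Answer: 4 1 2 3 / 2 3 1 4 / 1 4 3 2 / 3 2 4 1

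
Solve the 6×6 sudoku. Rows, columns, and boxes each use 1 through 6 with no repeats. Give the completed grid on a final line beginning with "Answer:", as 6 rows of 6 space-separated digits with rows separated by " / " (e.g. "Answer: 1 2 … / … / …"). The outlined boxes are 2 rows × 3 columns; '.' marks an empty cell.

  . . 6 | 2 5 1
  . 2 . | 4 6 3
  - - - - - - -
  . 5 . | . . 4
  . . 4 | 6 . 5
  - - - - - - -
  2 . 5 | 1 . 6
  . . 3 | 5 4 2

Step 1. [r3c4∈{3}] nothing but 3 survives at r3c4. So r3c4=3.
Step 2. [r4c5∈{1,2}] in row 4, 2 fits only at r4c5. So r4c5=2.
Step 3. [r1c1∈{3,4}] in col 1, 4 fits only at r1c1, so r1c1=4.
Step 4. [r3c1∈{1,6}] r3c1 is the only open cell in row 3 admitting 6. So r3c1=6.
Step 5. [r6c1∈{1}] nothing but 1 survives at r6c1. So r6c1=1.
Step 6. [r4c2∈{1,3}] across row 4, 1 lands solely at r4c2 ⇒ r4c2=1.
Step 7. [r3c5∈{1}] r3c5's peers cover all but 1. So r3c5=1.
Step 8. [r5c2∈{4}] r5c2 has the single candidate 4, so r5c2=4.
Step 9. [r4c1∈{3}] r4c1 has the single candidate 3, so r4c1=3.
Step 10. [r3c3∈{2}] only 2 remains possible at r3c3 ⇒ r3c3=2.
Step 11. [r6c2∈{6}] only 6 remains possible at r6c2 ⇒ r6c2=6.
Step 12. [r5c5∈{3}] only 3 remains possible at r5c5. So r5c5=3.
Step 13. [r2c1∈{5}] r2c1's peers cover all but 5. So r2c1=5.
Step 14. [r2c3∈{1}] only 1 remains possible at r2c3, so r2c3=1.
Step 15. [r1c2∈{3}] only 3 remains possible at r1c2. So r1c2=3.

Answer: 4 3 6 2 5 1 / 5 2 1 4 6 3 / 6 5 2 3 1 4 / 3 1 4 6 2 5 / 2 4 5 1 3 6 / 1 6 3 5 4 2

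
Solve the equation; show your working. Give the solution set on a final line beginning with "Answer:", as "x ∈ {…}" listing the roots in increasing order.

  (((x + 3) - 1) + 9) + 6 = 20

Step 1. [(((x + 3) - 1) + 9) + 6 = 20] subtract 6: x sits inside (… + 6) ⇒ sub: ((x + 3) - 1) + 9 = 14.
Step 2. [((x + 3) - 1) + 9 = 14] 9 comes off first (subtract 9), so sub: (x + 3) - 1 = 5.
Step 3. [(x + 3) - 1 = 5] add 1: x sits inside (… - 1), so sub: x + 3 = 6.
Step 4. [x + 3 = 6] +3 is outermost — subtract 3 both sides, so sub: x = 3.

Answer: x ∈ {3}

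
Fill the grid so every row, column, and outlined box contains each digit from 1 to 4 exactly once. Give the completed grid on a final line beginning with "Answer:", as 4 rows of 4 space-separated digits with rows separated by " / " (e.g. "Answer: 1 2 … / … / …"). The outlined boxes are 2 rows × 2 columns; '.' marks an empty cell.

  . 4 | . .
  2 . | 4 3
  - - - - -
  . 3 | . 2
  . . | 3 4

Step 1. [r4c1∈{1}] only 1 remains possible at r4c1 ⇒ r4c1=1.
Step 2. [r1c3∈{1,2}] 2 has one home in row 1: r1c3 ⇒ r1c3=2.
Step 3. [r4c2∈{2}] r4c2 has the single candidate 2. So r4c2=2.
Step 4. [r3c3∈{1}] nothing but 1 survives at r3c3, so r3c3=1.
Step 5. [r2c2∈{1}] only 1 remains possible at r2c2, so r2c2=1.
Step 6. [r3c1∈{4}] r3c1's peers cover all but 4 ⇒ r3c1=4.
Step 7. [r1c4∈{1}] r1c4 is down to just 1 ⇒ r1c4=1.
Step 8. [r1c1∈{3}] r1c1 has the single candidate 3. So r1c1=3.

Answer: 3 4 2 1 / 2 1 4 3 / 4 3 1 2 / 1 2 3 4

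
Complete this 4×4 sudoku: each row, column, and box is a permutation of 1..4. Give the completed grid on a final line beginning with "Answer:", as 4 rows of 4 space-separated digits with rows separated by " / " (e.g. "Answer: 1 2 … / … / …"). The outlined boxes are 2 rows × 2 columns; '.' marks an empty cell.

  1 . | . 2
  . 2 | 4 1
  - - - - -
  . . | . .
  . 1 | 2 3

Step 1. [r2c1∈{3}] r2c1 has the single candidate 3 ⇒ r2c1=3.
Step 2. [r4c1∈{4}] r4c1's peers cover all but 4. So r4c1=4.
Step 3. [r3c3∈{1}] r3c3 has the single candidate 1 ⇒ r3c3=1.
Step 4. [r1c2∈{4}] r1c2 is down to just 4, so r1c2=4.
Step 5. [r3c2∈{3}] nothing but 3 survives at r3c2, so r3c2=3.
Step 6. [r1c3∈{3}] r1c3 has the single candidate 3, so r1c3=3.
Step 7. [r3c4∈{4}] r3c4 has the single candidate 4, so r3c4=4.
Step 8. [r3c1∈{2}] r3c1's peers cover all but 2 ⇒ r3c1=2.

Answer: 1 4 3 2 / 3 2 4 1 / 2 3 1 4 / 4 1 2 3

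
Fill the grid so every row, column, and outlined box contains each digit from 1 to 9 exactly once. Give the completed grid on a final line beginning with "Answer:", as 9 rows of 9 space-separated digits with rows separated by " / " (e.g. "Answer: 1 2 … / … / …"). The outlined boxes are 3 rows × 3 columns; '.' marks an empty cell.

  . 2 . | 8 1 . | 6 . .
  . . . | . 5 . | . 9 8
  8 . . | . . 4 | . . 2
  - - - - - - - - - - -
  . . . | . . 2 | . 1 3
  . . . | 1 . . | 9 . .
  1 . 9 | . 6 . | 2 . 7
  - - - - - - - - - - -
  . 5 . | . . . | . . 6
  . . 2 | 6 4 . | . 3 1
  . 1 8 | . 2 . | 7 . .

Step 1. [r5c8∈{4,5,6,8}] across col 8, 6 lands solely at r5c8, so r5c8=6.
Step 2. [r2c6∈{3,6,7}] 6 has one home in col 6: r2c6 ⇒ r2c6=6.
Step 3. [r9c9∈{4,5,9}] in col 9, 9 fits only at r9c9 ⇒ r9c9=9.
Step 4. [r5c1∈{2,3,4,5,7}] 2 has one home in row 5: r5c1. So r5c1=2.
Step 5. [r7c6∈{1,3,7,8,9}] 1 has one home in row 7: r7c6 ⇒ r7c6=1.
Step 6. [r9c1∈{3,4,6}] in row 9, 6 fits only at r9c1 ⇒ r9c1=6.
Step 7. [r9c8∈{4,5}] r9c8 is the only open cell in row 9 admitting 4 ⇒ r9c8=4.
Step 8. [r8c7∈{5,8}] r8c7 is the only open cell in box 9 admitting 5 ⇒ r8c7=5.
Step 9. [r8c6∈{7,8,9}] r8c6 is the only open cell in row 8 admitting 8, so r8c6=8.
Step 10. [r1c6∈{3,7,9}] 9 has one home in col 6: r1c6 ⇒ r1c6=9.
Step 11. [r5c6∈{3,5,7}] in col 6, 7 fits only at r5c6 ⇒ r5c6=7.
Step 12. [r3c2∈{3,6,7,9}] across row 3, 9 lands solely at r3c2. So r3c2=9.
Step 13. [r3c3∈{1,3,5,6,7}] in row 3, 6 fits only at r3c3. So r3c3=6.
Step 14. [r8c2∈{7}] only 7 remains possible at r8c2 ⇒ r8c2=7.
Step 15. [r2c3∈{1,3,4,7}] r2c3 is the only open cell in col 3 admitting 1. So r2c3=1.
Step 16. [r3c8∈{5,7}] 5 has one home in row 3: r3c8, so r3c8=5.
Step 17. [r1c9∈{4}] r1c9 has the single candidate 4. So r1c9=4.
Step 18. [r4c7∈{4,8}] r4c7 is the only open cell in col 7 admitting 4 ⇒ r4c7=4.
Step 19. [r2c7∈{3}] r2c7's peers cover all but 3. So r2c7=3.
Step 20. [r6c4∈{3,4,5}] 4 has one home in col 4: r6c4. So r6c4=4.
Step 21. [r6c6∈{3,5}] row 6 places 5 nowhere but r6c6 ⇒ r6c6=5.
Step 22. [r5c5∈{3,8}] in box 5, 3 fits only at r5c5. So r5c5=3.
Step 23. [r3c4∈{3,7}] across row 3, 3 lands solely at r3c4. So r3c4=3.
Step 24. [r5c2∈{4,8}] row 5 places 8 nowhere but r5c2, so r5c2=8.
Step 25. [r4c4∈{9}] r4c4's peers cover all but 9. So r4c4=9.
Step 26. [r3c5∈{7}] r3c5 has the single candidate 7. So r3c5=7.
Step 27. [r2c1∈{4,7}] 7 has one home in row 2: r2c1. So r2c1=7.
Step 28. [r4c1∈{5}] only 5 remains possible at r4c1. So r4c1=5.
Step 29. [r7c1∈{3,4,9}] in col 1, 4 fits only at r7c1, so r7c1=4.
Step 30. [r7c7∈{8}] r7c7's peers cover all but 8 ⇒ r7c7=8.
Step 31. [r1c3∈{3,5}] 5 has one home in row 1: r1c3. So r1c3=5.
Step 32. [r4c3∈{7}] r4c3's peers cover all but 7. So r4c3=7.
Step 33. [r1c1∈{3}] r1c1 is down to just 3. So r1c1=3.
Step 34. [r6c2∈{3}] only 3 remains possible at r6c2. So r6c2=3.
Step 35. [r9c6∈{3}] only 3 remains possible at r9c6. So r9c6=3.
Step 36. [r7c4∈{7}] only 7 remains possible at r7c4 ⇒ r7c4=7.
Step 37. [r2c2∈{4}] nothing but 4 survives at r2c2. So r2c2=4.
Step 38. [r7c8∈{2}] nothing but 2 survives at r7c8, so r7c8=2.
Step 39. [r1c8∈{7}] r1c8 is down to just 7, so r1c8=7.
Step 40. [r7c3∈{3}] r7c3 is down to just 3 ⇒ r7c3=3.
Step 41. [r5c3∈{4}] r5c3 has the single candidate 4. So r5c3=4.
Step 42. [r3c7∈{1}] r3c7 is down to just 1 ⇒ r3c7=1.
Step 43. [r4c5∈{8}] only 8 remains possible at r4c5 ⇒ r4c5=8.
Step 44. [r2c4∈{2}] only 2 remains possible at r2c4, so r2c4=2.
Step 45. [r4c2∈{6}] r4c2 is down to just 6. So r4c2=6.
Step 46. [r9c4∈{5}] nothing but 5 survives at r9c4. So r9c4=5.
Step 47. [r6c8∈{8}] nothing but 8 survives at r6c8 ⇒ r6c8=8.
Step 48. [r7c5∈{9}] nothing but 9 survives at r7c5, so r7c5=9.
Step 49. [r8c1∈{9}] r8c1 has the single candidate 9. So r8c1=9.
Step 50. [r5c9∈{5}] r5c9 is down to just 5, so r5c9=5.

Answer: 3 2 5 8 1 9 6 7 4 / 7 4 1 2 5 6 3 9 8 / 8 9 6 3 7 4 1 5 2 / 5 6 7 9 8 2 4 1 3 / 2 8 4 1 3 7 9 6 5 / 1 3 9 4 6 5 2 8 7 / 4 5 3 7 9 1 8 2 6 / 9 7 2 6 4 8 5 3 1 / 6 1 8 5 2 3 7 4 9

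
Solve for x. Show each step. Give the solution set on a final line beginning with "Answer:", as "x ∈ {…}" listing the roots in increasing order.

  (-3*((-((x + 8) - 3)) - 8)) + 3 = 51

Step 1. [(-3*((-((x + 8) - 3)) - 8)) + 3 = 51] +3 is outermost — subtract 3 both sides, so sub: -3*((-((x + 8) - 3)) - 8) = 48.
Step 2. [-3*((-((x + 8) - 3)) - 8) = 48] LHS = -3·(…); ÷-3 both sides ⇒ div: (-((x + 8) - 3)) - 8 = -16.
Step 3. [(-((x + 8) - 3)) - 8 = -16] the outer -8 inverts by adding 8, so sub: -((x + 8) - 3) = -8.
Step 4. [-((x + 8) - 3) = -8] LHS negated; negate both sides. So neg: (x + 8) - 3 = 8.
Step 5. [(x + 8) - 3 = 8] the outer -3 inverts by adding 3. So sub: x + 8 = 11.
Step 6. [x + 8 = 11] the outer +8 inverts by subtracting 8 ⇒ sub: x = 3.

Answer: x ∈ {3}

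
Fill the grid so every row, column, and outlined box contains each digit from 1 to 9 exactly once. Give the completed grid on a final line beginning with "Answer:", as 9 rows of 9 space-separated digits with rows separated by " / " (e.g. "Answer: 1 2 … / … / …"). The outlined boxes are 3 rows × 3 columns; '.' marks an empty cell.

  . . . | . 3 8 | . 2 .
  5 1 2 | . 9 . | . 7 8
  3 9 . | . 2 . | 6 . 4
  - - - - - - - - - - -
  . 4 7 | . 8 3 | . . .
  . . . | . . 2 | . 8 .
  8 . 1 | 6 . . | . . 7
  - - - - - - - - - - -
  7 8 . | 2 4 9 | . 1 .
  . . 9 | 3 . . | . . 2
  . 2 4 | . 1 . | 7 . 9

Step 1. [r6c5∈{5}] r6c5 has the single candidate 5 ⇒ r6c5=5.
Step 2. [r9c1∈{6}] nothing but 6 survives at r9c1. So r9c1=6.
Step 3. [r3c8∈{5}] r3c8's peers cover all but 5, so r3c8=5.
Step 4. [r7c9∈{3,5,6}] 6 has one home in row 7: r7c9, so r7c9=6.
Step 5. [r5c9∈{1,3,5}] across col 9, 3 lands solely at r5c9 ⇒ r5c9=3.
Step 6. [r6c6∈{4}] r6c6 is down to just 4, so r6c6=4.
Step 7. [r6c8∈{9}] r6c8 is down to just 9. So r6c8=9.
Step 8. [r1c4∈{1,4,5,7}] in row 1, 5 fits only at r1c4, so r1c4=5.
Step 9. [r8c2∈{5}] r8c2's peers cover all but 5. So r8c2=5.
Step 10. [r7c7∈{3,5}] 5 has one home in row 7: r7c7 ⇒ r7c7=5.
Step 11. [r5c2∈{6}] only 6 remains possible at r5c2, so r5c2=6.
Step 12. [r5c1∈{9}] only 9 remains possible at r5c1. So r5c1=9.
Step 13. [r3c6∈{1,7}] across col 6, 1 lands solely at r3c6, so r3c6=1.
Step 14. [r8c6∈{6,7}] across col 6, 7 lands solely at r8c6. So r8c6=7.
Step 15. [r5c7∈{1,4}] across row 5, 4 lands solely at r5c7 ⇒ r5c7=4.
Step 16. [r5c4∈{1,7}] row 5 places 1 nowhere but r5c4, so r5c4=1.
Step 17. [r1c9∈{1}] only 1 remains possible at r1c9 ⇒ r1c9=1.
Step 18. [r6c7∈{2}] r6c7 is down to just 2 ⇒ r6c7=2.
Step 19. [r8c7∈{8}] only 8 remains possible at r8c7. So r8c7=8.
Step 20. [r2c7∈{3}] nothing but 3 survives at r2c7 ⇒ r2c7=3.
Step 21. [r5c3∈{5}] r5c3 is down to just 5, so r5c3=5.
Step 22. [r4c9∈{5}] only 5 remains possible at r4c9 ⇒ r4c9=5.
Step 23. [r4c8∈{6}] only 6 remains possible at r4c8 ⇒ r4c8=6.
Step 24. [r7c3∈{3}] r7c3 is down to just 3. So r7c3=3.
Step 25. [r2c6∈{6}] nothing but 6 survives at r2c6. So r2c6=6.
Step 26. [r6c2∈{3}] nothing but 3 survives at r6c2 ⇒ r6c2=3.
Step 27. [r4c7∈{1}] nothing but 1 survives at r4c7 ⇒ r4c7=1.
Step 28. [r8c1∈{1}] r8c1 is down to just 1, so r8c1=1.
Step 29. [r8c5∈{6}] only 6 remains possible at r8c5 ⇒ r8c5=6.
Step 30. [r3c3∈{8}] r3c3's peers cover all but 8, so r3c3=8.
Step 31. [r4c4∈{9}] r4c4's peers cover all but 9. So r4c4=9.
Step 32. [r9c4∈{8}] r9c4 is down to just 8 ⇒ r9c4=8.
Step 33. [r1c3∈{6}] r1c3's peers cover all but 6. So r1c3=6.
Step 34. [r1c1∈{4}] r1c1 is down to just 4. So r1c1=4.
Step 35. [r8c8∈{4}] r8c8 is down to just 4 ⇒ r8c8=4.
Step 36. [r1c2∈{7}] r1c2's peers cover all but 7. So r1c2=7.
Step 37. [r9c8∈{3}] only 3 remains possible at r9c8, so r9c8=3.
Step 38. [r2c4∈{4}] nothing but 4 survives at r2c4. So r2c4=4.
Step 39. [r5c5∈{7}] r5c5's peers cover all but 7 ⇒ r5c5=7.
Step 40. [r1c7∈{9}] r1c7 is down to just 9, so r1c7=9.
Step 41. [r9c6∈{5}] r9c6 is down to just 5, so r9c6=5.
Step 42. [r4c1∈{2}] r4c1 has the single candidate 2. So r4c1=2.
Step 43. [r3c4∈{7}] nothing but 7 survives at r3c4 ⇒ r3c4=7.

Answer: 4 7 6 5 3 8 9 2 1 / 5 1 2 4 9 6 3 7 8 / 3 9 8 7 2 1 6 5 4 / 2 4 7 9 8 3 1 6 5 / 9 6 5 1 7 2 4 8 3 / 8 3 1 6 5 4 2 9 7 / 7 8 3 2 4 9 5 1 6 / 1 5 9 3 6 7 8 4 2 / 6 2 4 8 1 5 7 3 9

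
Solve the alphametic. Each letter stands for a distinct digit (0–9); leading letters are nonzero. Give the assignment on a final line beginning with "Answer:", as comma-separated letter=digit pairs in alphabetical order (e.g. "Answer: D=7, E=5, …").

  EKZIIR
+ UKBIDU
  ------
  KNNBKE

Step 1. [col 1: R + U ≡ E (mod 10)] no forcing yet in column 1 (carry-in 0); E=1 is free and consistent — try it ⇒ E=1.
Step 2. [col 1: R + U ≡ E (mod 10)] column 1 (R + U ≡ E (mod 10), carry-in 0) doesn't pin U yet; pick U=7 and continue, so U=7.
Step 3. [col 1: R + U ≡ E (mod 10)] in column 1 we have R+U≡E with carry-in 0; given U=7, E=1 and digits 1,7 already taken and all letters distinct, that pins R to 4. So R=4.
Step 4. [col 2: I + D ≡ K (mod 10)] column 2 (I + D ≡ K (mod 10), carry-in 1) doesn't pin K yet; pick K=9 and continue, so K=9.
Step 5. [col 2: I + D ≡ K (mod 10)] no forcing yet in column 2 (carry-in 1); I=3 is free and consistent — try it, so I=3.
Step 6. [col 2: I + D ≡ K (mod 10)] column 2 reads I+D+carry(1)=K with I=3, K=9; with digits 1,3,4,7,9 already taken and all letters distinct, the only value for D is 5. So D=5.
Step 7. [col 3: I + I ≡ B (mod 10)] from column 3 (I=3, carry-in 0, digits 1,3,4,5,7,9 already taken and all letters distinct): B must equal 6. So B=6.
Step 8. [col 4: Z + B ≡ N (mod 10)] from column 4 (B=6, carry-in 0, digits 1,3,4,5,6,7,9 already taken and all letters distinct): Z must equal 2, so Z=2.
Step 9. [col 4: Z + B ≡ N (mod 10)] from column 4 (Z=2, B=6, carry-in 0, digits 1,2,3,4,5,6,7,9 already taken and all letters distinct): N must equal 8. So N=8.

Answer: B=6, D=5, E=1, I=3, K=9, N=8, R=4, U=7, Z=2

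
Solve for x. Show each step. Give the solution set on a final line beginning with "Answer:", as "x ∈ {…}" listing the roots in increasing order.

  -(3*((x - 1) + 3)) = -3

Step 1. [-(3*((x - 1) + 3)) = -3] leading − — multiply by −1 ⇒ neg: 3*((x - 1) + 3) = 3.
Step 2. [3*((x - 1) + 3) = 3] 3 out front; divide by 3, so div: (x - 1) + 3 = 1.
Step 3. [(x - 1) + 3 = 1] the outer +3 inverts by subtracting 3 ⇒ sub: x - 1 = -2.
Step 4. [x - 1 = -2] peel the -1: add 1 from each side. So sub: x = -1.

Answer: x ∈ {-1}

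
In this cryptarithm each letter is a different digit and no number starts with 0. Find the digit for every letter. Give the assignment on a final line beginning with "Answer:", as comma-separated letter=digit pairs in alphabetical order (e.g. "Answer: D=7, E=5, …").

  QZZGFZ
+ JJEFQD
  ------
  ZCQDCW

Step 1. [col 1: Z + D ≡ W (mod 10)] several values work for D in column 1 (Z + D ≡ W (mod 10), carry-in 0); try D=8, so D=8.
Step 2. [col 1: Z + D ≡ W (mod 10)] column 1 (Z + D ≡ W (mod 10), carry-in 0) doesn't pin Z yet; pick Z=5 and continue, so Z=5.
Step 3. [col 1: Z + D ≡ W (mod 10)] column 1: given Z=5, D=8, carry-in 0, and digits 5,8 already taken and all letters distinct, Z+D≡W (mod 10) forces W=3 ⇒ W=3.
Step 4. [col 2: F + Q ≡ C (mod 10)] no forcing yet in column 2 (carry-in 1); Q=4 is free and consistent — try it, so Q=4.
Step 5. [col 2: F + Q ≡ C (mod 10)] several values work for F in column 2 (F + Q ≡ C (mod 10), carry-in 1); try F=2, so F=2.
Step 6. [col 2: F + Q ≡ C (mod 10)] column 2 reads F+Q+carry(1)=C with F=2, Q=4; with digits 2,3,4,5,8 already taken and all letters distinct, the only value for C is 7 ⇒ C=7.
Step 7. [col 3: G + F ≡ D (mod 10)] column 3 reads G+F+carry(0)=D with F=2, D=8; with digits 2,3,4,5,7,8 already taken and all letters distinct, the only value for G is 6. So G=6.
Step 8. [col 4: Z + E ≡ Q (mod 10)] in column 4 we have Z+E≡Q with carry-in 0; given Z=5, Q=4 and digits 2,3,4,5,6,7,8 already taken and all letters distinct, that pins E to 9 ⇒ E=9.
Step 9. [col 5: Z + J ≡ C (mod 10)] from column 5 (Z=5, C=7, carry-in 1, digits 2,3,4,5,6,7,8,9 already taken and all letters distinct): J must equal 1 ⇒ J=1.

Answer: C=7, D=8, E=9, F=2, G=6, J=1, Q=4, W=3, Z=5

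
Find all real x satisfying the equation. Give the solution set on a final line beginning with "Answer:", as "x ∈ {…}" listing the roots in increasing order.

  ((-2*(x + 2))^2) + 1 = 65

Step 1. [((-2*(x + 2))^2) + 1 = 65] peel the +1: subtract 1 from each side, so sub: (-2*(x + 2))^2 = 64.
Step 2. [(-2*(x + 2))^2 = 64] LHS squared, RHS 64 ≥ 0: apply √ (±). So sqrt: -2*(x + 2) = 8 or -8.
Step 3. [-2*(x + 2) = 8 or -8] LHS = -2·(…); ÷-2 both sides. So div: x + 2 = -4 or 4.
Step 4. [x + 2 = -4 or 4] 2 comes off first (subtract 2), so sub: x = -6 or 2.

Answer: x ∈ {-6, 2}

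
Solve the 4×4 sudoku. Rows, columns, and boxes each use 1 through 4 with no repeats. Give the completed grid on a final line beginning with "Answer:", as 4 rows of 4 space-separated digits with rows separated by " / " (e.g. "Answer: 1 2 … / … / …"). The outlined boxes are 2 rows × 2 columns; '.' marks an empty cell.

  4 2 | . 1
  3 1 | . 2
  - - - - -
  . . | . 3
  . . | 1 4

Step 1. [r3c1∈{1,2}] in row 3, 1 fits only at r3c1 ⇒ r3c1=1.
Step 2. [r3c3∈{2}] r3c3 has the single candidate 2. So r3c3=2.
Step 3. [r4c1∈{2}] r4c1 has the single candidate 2. So r4c1=2.
Step 4. [r1c3∈{3}] r1c3 is down to just 3. So r1c3=3.
Step 5. [r4c2∈{3}] r4c2's peers cover all but 3. So r4c2=3.
Step 6. [r2c3∈{4}] r2c3 has the single candidate 4. So r2c3=4.
Step 7. [r3c2∈{4}] nothing but 4 survives at r3c2 ⇒ r3c2=4.

Answer: 4 2 3 1 / 3 1 4 2 / 1 4 2 3 / 2 3 1 4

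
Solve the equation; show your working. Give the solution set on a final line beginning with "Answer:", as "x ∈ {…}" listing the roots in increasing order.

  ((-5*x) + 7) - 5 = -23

Step 1. [((-5*x) + 7) - 5 = -23] the outer -5 inverts by adding 5 ⇒ sub: (-5*x) + 7 = -18.
Step 2. [(-5*x) + 7 = -18] +7 is outermost — subtract 7 both sides, so sub: -5*x = -25.
Step 3. [-5*x = -25] LHS = -5·(…); ÷-5 both sides, so div: x = 5.

Answer: x ∈ {5}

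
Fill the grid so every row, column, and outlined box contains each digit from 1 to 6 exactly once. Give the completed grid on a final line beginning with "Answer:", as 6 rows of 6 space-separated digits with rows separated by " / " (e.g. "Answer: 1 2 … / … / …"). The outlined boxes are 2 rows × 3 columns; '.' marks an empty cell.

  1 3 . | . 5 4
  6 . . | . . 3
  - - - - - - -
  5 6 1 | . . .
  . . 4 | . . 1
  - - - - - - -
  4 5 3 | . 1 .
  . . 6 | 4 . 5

Step 1. [r2c5∈{2}] r2c5 is down to just 2, so r2c5=2.
Step 2. [r4c2∈{2}] nothing but 2 survives at r4c2 ⇒ r4c2=2.
Step 3. [r3c6∈{2}] r3c6 has the single candidate 2 ⇒ r3c6=2.
Step 4. [r3c4∈{3}] r3c4 has the single candidate 3. So r3c4=3.
Step 5. [r1c4∈{6}] r1c4 is down to just 6 ⇒ r1c4=6.
Step 6. [r4c4∈{5}] r4c4 has the single candidate 5, so r4c4=5.
Step 7. [r6c5∈{3}] r6c5 has the single candidate 3. So r6c5=3.
Step 8. [r1c3∈{2}] r1c3's peers cover all but 2 ⇒ r1c3=2.
Step 9. [r6c2∈{1}] r6c2's peers cover all but 1. So r6c2=1.
Step 10. [r4c1∈{3}] r4c1 is down to just 3. So r4c1=3.
Step 11. [r4c5∈{6}] nothing but 6 survives at r4c5. So r4c5=6.
Step 12. [r2c4∈{1}] nothing but 1 survives at r2c4 ⇒ r2c4=1.
Step 13. [r5c4∈{2}] nothing but 2 survives at r5c4 ⇒ r5c4=2.
Step 14. [r3c5∈{4}] r3c5 has the single candidate 4, so r3c5=4.
Step 15. [r2c2∈{4}] only 4 remains possible at r2c2. So r2c2=4.
Step 16. [r2c3∈{5}] nothing but 5 survives at r2c3, so r2c3=5.
Step 17. [r6c1∈{2}] r6c1 is down to just 2 ⇒ r6c1=2.
Step 18. [r5c6∈{6}] only 6 remains possible at r5c6, so r5c6=6.

Answer: 1 3 2 6 5 4 / 6 4 5 1 2 3 / 5 6 1 3 4 2 / 3 2 4 5 6 1 / 4 5 3 2 1 6 / 2 1 6 4 3 5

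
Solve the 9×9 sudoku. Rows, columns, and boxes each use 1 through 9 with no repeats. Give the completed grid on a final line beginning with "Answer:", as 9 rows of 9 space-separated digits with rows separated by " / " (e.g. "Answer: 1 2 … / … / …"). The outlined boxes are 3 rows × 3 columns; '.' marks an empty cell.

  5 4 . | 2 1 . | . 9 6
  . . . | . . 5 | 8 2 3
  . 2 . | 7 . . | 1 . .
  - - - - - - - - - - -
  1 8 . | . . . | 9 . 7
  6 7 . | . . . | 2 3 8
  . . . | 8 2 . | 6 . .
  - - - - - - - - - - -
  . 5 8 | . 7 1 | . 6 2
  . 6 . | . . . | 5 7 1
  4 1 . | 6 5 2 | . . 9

Step 1. [r2c2∈{9}] nothing but 9 survives at r2c2. So r2c2=9.
Step 2. [r2c4∈{4}] r2c4 is down to just 4, so r2c4=4.
Step 3. [r1c6∈{3,8}] 8 has one home in row 1: r1c6, so r1c6=8.
Step 4. [r1c3∈{3,7}] r1c3 is the only open cell in row 1 admitting 3 ⇒ r1c3=3.
Step 5. [r2c5∈{6}] r2c5's peers cover all but 6. So r2c5=6.
Step 6. [r8c5∈{3,4,8,9}] 8 has one home in row 8: r8c5. So r8c5=8.
Step 7. [r8c6∈{3,4,9}] 4 has one home in row 8: r8c6. So r8c6=4.
Step 8. [r5c6∈{9}] nothing but 9 survives at r5c6. So r5c6=9.
Step 9. [r4c3∈{2,4,5}] 2 has one home in row 4: r4c3 ⇒ r4c3=2.
Step 10. [r8c3∈{9}] only 9 remains possible at r8c3, so r8c3=9.
Step 11. [r7c1∈{3}] r7c1's peers cover all but 3. So r7c1=3.
Step 12. [r3c6∈{3}] r3c6 is down to just 3. So r3c6=3.
Step 13. [r5c5∈{4}] r5c5's peers cover all but 4 ⇒ r5c5=4.
Step 14. [r4c8∈{4,5}] in row 4, 4 fits only at r4c8, so r4c8=4.
Step 15. [r6c9∈{5}] r6c9 is down to just 5. So r6c9=5.
Step 16. [r4c4∈{3,5}] r4c4 is the only open cell in row 4 admitting 5 ⇒ r4c4=5.
Step 17. [r2c1∈{7}] only 7 remains possible at r2c1. So r2c1=7.
Step 18. [r6c1∈{9}] r6c1's peers cover all but 9. So r6c1=9.
Step 19. [r1c7∈{7}] r1c7 has the single candidate 7, so r1c7=7.
Step 20. [r9c8∈{8}] nothing but 8 survives at r9c8, so r9c8=8.
Step 21. [r6c2∈{3}] r6c2 is down to just 3, so r6c2=3.
Step 22. [r7c4∈{9}] nothing but 9 survives at r7c4 ⇒ r7c4=9.
Step 23. [r5c3∈{5}] r5c3 has the single candidate 5, so r5c3=5.
Step 24. [r3c1∈{8}] r3c1 is down to just 8 ⇒ r3c1=8.
Step 25. [r3c8∈{5}] r3c8's peers cover all but 5. So r3c8=5.
Step 26. [r8c4∈{3}] only 3 remains possible at r8c4. So r8c4=3.
Step 27. [r6c6∈{7}] r6c6 is down to just 7. So r6c6=7.
Step 28. [r6c8∈{1}] r6c8 is down to just 1. So r6c8=1.
Step 29. [r7c7∈{4}] nothing but 4 survives at r7c7. So r7c7=4.
Step 30. [r9c7∈{3}] only 3 remains possible at r9c7. So r9c7=3.
Step 31. [r4c6∈{6}] r4c6's peers cover all but 6, so r4c6=6.
Step 32. [r2c3∈{1}] r2c3's peers cover all but 1, so r2c3=1.
Step 33. [r6c3∈{4}] nothing but 4 survives at r6c3. So r6c3=4.
Step 34. [r3c5∈{9}] nothing but 9 survives at r3c5 ⇒ r3c5=9.
Step 35. [r8c1∈{2}] r8c1 has the single candidate 2. So r8c1=2.
Step 36. [r5c4∈{1}] r5c4's peers cover all but 1 ⇒ r5c4=1.
Step 37. [r4c5∈{3}] r4c5 is down to just 3 ⇒ r4c5=3.
Step 38. [r3c3∈{6}] r3c3 is down to just 6, so r3c3=6.
Step 39. [r3c9∈{4}] r3c9 has the single candidate 4. So r3c9=4.
Step 40. [r9c3∈{7}] only 7 remains possible at r9c3, so r9c3=7.

Answer: 5 4 3 2 1 8 7 9 6 / 7 9 1 4 6 5 8 2 3 / 8 2 6 7 9 3 1 5 4 / 1 8 2 5 3 6 9 4 7 / 6 7 5 1 4 9 2 3 8 / 9 3 4 8 2 7 6 1 5 / 3 5 8 9 7 1 4 6 2 / 2 6 9 3 8 4 5 7 1 / 4 1 7 6 5 2 3 8 9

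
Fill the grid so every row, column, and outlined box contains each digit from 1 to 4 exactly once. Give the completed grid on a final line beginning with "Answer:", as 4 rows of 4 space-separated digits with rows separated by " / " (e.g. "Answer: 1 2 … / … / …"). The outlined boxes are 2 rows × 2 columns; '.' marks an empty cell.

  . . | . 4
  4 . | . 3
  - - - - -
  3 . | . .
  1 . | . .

Step 1. [r4c4∈{2}] only 2 remains possible at r4c4, so r4c4=2.
Step 2. [r1c1∈{2}] r1c1 has the single candidate 2, so r1c1=2.
Step 3. [r1c3∈{1}] r1c3 is down to just 1, so r1c3=1.
Step 4. [r4c2∈{4}] nothing but 4 survives at r4c2 ⇒ r4c2=4.
Step 5. [r1c2∈{3}] only 3 remains possible at r1c2 ⇒ r1c2=3.
Step 6. [r2c3∈{2}] r2c3 is down to just 2, so r2c3=2.
Step 7. [r4c3∈{3}] nothing but 3 survives at r4c3 ⇒ r4c3=3.
Step 8. [r3c2∈{2}] r3c2 has the single candidate 2, so r3c2=2.
Step 9. [r3c4∈{1}] r3c4's peers cover all but 1, so r3c4=1.
Step 10. [r2c2∈{1}] r2c2's peers cover all but 1. So r2c2=1.
Step 11. [r3c3∈{4}] nothing but 4 survives at r3c3 ⇒ r3c3=4.

Answer: 2 3 1 4 / 4 1 2 3 / 3 2 4 1 / 1 4 3 2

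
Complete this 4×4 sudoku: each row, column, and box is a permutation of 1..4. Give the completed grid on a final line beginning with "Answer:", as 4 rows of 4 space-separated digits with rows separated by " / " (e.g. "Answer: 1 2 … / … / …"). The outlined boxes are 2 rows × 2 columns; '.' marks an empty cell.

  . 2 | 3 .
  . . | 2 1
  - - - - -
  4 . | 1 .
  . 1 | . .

Step 1. [r3c2∈{3}] r3c2's peers cover all but 3. So r3c2=3.
Step 2. [r4c4∈{2,3,4}] 3 has one home in row 4: r4c4, so r4c4=3.
Step 3. [r2c1∈{3}] r2c1 is down to just 3, so r2c1=3.
Step 4. [r3c4∈{2}] r3c4 has the single candidate 2. So r3c4=2.
Step 5. [r2c2∈{4}] nothing but 4 survives at r2c2 ⇒ r2c2=4.
Step 6. [r1c1∈{1}] r1c1 has the single candidate 1, so r1c1=1.
Step 7. [r1c4∈{4}] only 4 remains possible at r1c4. So r1c4=4.
Step 8. [r4c1∈{2}] r4c1's peers cover all but 2, so r4c1=2.
Step 9. [r4c3∈{4}] r4c3 is down to just 4. So r4c3=4.

Answer: 1 2 3 4 / 3 4 2 1 / 4 3 1 2 / 2 1 4 3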